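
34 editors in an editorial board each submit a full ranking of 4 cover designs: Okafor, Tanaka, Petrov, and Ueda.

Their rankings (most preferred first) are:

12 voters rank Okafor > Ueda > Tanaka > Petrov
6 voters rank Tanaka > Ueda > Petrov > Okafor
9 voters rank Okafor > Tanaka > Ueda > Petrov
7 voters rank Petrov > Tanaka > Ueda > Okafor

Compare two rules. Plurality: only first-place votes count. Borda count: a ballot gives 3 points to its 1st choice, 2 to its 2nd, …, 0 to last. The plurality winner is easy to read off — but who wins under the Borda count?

Okafor

Plurality first-place counts: Okafor 21, Tanaka 6, Petrov 7, Ueda 0 → Okafor.
Borda totals: Okafor 63, Tanaka 62, Petrov 27, Ueda 52 → Okafor.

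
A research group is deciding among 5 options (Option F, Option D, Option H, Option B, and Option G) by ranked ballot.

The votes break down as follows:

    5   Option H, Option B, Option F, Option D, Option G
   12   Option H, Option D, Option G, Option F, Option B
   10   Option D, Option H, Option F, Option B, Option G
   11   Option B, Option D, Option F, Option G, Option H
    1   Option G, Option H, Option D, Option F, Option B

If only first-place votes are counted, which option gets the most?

Option H

First-place vote totals:
  Option F: 0
  Option D: 10
  Option H: 17
  Option B: 11
  Option G: 1
Option H has the most first-place votes.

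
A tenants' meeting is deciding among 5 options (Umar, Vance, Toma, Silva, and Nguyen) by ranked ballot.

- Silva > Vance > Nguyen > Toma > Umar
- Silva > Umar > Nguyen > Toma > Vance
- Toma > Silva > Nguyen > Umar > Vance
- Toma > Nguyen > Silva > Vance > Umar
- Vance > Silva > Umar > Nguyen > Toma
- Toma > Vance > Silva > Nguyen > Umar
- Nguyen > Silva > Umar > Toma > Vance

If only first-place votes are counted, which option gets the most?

First-place vote totals:
  Umar: 0
  Vance: 1
  Toma: 3
  Silva: 2
  Nguyen: 1
Toma has the most first-place votes.

Toma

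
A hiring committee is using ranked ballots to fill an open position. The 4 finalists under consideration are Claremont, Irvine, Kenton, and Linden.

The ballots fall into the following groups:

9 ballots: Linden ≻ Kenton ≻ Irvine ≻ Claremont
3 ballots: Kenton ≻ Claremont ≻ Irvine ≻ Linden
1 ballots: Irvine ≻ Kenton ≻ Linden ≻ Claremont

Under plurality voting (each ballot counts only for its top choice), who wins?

First-place vote totals:
  Claremont: 0
  Irvine: 1
  Kenton: 3
  Linden: 9
Linden has the most first-place votes.

Linden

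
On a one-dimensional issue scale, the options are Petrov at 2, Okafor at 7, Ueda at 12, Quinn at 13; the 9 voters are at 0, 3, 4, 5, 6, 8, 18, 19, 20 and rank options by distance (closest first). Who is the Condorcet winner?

Okafor

With single-peaked preferences on a line, the Condorcet winner is the candidate closest to the median voter.
The median voter (position 6) is closest to Okafor at 7.
Check: Okafor vs Petrov — voters closer to Okafor: 6 of 9.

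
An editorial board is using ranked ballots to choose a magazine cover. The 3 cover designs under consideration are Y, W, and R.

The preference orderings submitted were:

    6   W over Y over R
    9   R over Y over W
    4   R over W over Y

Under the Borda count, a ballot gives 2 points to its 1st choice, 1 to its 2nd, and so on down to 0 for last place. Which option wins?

R

Borda scores:
  Y: 6·1 + 9·1 + 4·0 = 15
  W: 6·2 + 9·0 + 4·1 = 16
  R: 6·0 + 9·2 + 4·2 = 26
R has the highest total.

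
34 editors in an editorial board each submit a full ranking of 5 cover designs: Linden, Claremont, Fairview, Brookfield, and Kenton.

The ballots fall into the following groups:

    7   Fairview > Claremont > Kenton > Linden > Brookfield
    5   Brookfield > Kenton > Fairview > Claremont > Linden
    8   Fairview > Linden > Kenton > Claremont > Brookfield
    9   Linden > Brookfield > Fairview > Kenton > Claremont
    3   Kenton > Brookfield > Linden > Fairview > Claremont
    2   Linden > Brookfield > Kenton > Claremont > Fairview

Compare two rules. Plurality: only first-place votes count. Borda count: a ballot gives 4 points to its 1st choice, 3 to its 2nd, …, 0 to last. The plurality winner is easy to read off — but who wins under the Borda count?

Fairview

Plurality first-place counts: Linden 11, Claremont 0, Fairview 15, Brookfield 5, Kenton 3 → Fairview.
Borda totals: Linden 81, Claremont 36, Fairview 91, Brookfield 62, Kenton 70 → Fairview.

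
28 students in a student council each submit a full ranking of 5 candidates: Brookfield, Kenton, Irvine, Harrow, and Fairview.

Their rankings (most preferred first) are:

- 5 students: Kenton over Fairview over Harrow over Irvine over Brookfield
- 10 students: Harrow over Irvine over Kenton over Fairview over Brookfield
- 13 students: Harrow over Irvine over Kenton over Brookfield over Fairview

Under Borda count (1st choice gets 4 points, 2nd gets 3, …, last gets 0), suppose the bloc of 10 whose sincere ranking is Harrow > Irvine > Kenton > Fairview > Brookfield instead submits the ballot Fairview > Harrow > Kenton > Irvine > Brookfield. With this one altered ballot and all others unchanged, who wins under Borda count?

Harrow

Borda totals with the altered ballot: Brookfield 13, Kenton 66, Irvine 54, Harrow 92, Fairview 55.
The winner is unchanged: still Harrow.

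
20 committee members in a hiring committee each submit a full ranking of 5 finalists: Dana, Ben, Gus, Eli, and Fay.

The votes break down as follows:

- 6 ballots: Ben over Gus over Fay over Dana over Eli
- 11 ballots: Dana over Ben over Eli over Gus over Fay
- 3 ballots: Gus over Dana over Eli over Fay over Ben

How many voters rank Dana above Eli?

Ballots ranking Dana above Eli: 6+11+3 = 20.
Ballots ranking Eli above Dana: 0.
So 20 of 20 voters prefer Dana to Eli.

20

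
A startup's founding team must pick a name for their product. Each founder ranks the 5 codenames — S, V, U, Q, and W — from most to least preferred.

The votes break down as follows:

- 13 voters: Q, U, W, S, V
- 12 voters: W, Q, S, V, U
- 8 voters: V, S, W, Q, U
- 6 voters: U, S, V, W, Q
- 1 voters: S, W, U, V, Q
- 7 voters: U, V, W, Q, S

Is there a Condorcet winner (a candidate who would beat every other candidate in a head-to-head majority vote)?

No

Head-to-head results (47 voters total):
S vs V: S wins 32–15.
S vs U: U wins 26–21.
S vs Q: Q wins 32–15.
S vs W: W wins 32–15.
V vs U: U wins 27–20.
V vs Q: Q wins 25–22.
V vs W: W wins 26–21.
U vs Q: Q wins 33–14.
U vs W: U wins 26–21.
Q vs W: W wins 34–13.
No candidate beats all others: U beats W beats Q beats U, a majority cycle.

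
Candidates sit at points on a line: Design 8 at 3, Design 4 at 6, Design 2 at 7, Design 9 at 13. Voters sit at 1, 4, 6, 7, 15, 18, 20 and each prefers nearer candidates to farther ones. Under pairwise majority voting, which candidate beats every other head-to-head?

With single-peaked preferences on a line, the Condorcet winner is the candidate closest to the median voter.
The median voter (position 7) is closest to Design 2 at 7.
Check: Design 2 vs Design 8 — voters closer to Design 2: 5 of 7.

Design 2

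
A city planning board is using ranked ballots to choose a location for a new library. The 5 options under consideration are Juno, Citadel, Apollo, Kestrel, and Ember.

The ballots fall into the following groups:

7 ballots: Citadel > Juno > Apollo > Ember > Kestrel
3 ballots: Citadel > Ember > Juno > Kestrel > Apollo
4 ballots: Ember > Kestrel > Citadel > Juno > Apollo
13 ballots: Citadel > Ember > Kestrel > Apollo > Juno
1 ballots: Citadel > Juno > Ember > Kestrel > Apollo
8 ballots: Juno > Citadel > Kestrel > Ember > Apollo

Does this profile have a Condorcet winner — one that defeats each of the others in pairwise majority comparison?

Yes

Head-to-head results (36 voters total):
Juno vs Citadel: Citadel wins 28–8.
Juno vs Apollo: Juno wins 23–13.
Juno vs Kestrel: Juno wins 19–17.
Juno vs Ember: Ember wins 20–16.
Citadel vs Apollo: Citadel wins 36–0.
Citadel vs Kestrel: Citadel wins 32–4.
Citadel vs Ember: Citadel wins 32–4.
Apollo vs Kestrel: Kestrel wins 29–7.
Apollo vs Ember: Ember wins 29–7.
Kestrel vs Ember: Ember wins 28–8.
Citadel beats each rival — Juno (28–8), Apollo (36–0), Kestrel (32–4), Ember (32–4) — so Citadel is the Condorcet winner.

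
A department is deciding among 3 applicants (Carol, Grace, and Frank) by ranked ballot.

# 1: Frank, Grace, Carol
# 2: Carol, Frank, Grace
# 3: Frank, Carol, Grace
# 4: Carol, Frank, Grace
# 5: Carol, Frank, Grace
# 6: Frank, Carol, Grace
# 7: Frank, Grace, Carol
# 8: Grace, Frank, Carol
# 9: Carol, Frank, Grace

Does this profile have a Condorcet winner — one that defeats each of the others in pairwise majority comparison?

Yes

Head-to-head results (9 voters total):
Carol vs Grace: Carol wins 6–3.
Carol vs Frank: Frank wins 5–4.
Grace vs Frank: Frank wins 8–1.
Frank beats each rival — Carol (5–4), Grace (8–1) — so Frank is the Condorcet winner.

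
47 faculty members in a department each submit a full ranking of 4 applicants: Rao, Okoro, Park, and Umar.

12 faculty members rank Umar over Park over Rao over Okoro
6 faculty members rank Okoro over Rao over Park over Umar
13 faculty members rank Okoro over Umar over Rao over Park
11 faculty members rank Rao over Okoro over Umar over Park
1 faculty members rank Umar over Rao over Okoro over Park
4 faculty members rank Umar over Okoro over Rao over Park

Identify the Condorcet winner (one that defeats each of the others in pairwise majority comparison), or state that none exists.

None — there is no Condorcet winner

Head-to-head results (47 voters total):
Rao vs Okoro: Rao wins 24–23.
Rao vs Park: Rao wins 35–12.
Rao vs Umar: Umar wins 30–17.
Okoro vs Park: Okoro wins 35–12.
Okoro vs Umar: Okoro wins 30–17.
Park vs Umar: Umar wins 41–6.
No candidate beats all others: Rao beats Okoro beats Umar beats Rao, a majority cycle.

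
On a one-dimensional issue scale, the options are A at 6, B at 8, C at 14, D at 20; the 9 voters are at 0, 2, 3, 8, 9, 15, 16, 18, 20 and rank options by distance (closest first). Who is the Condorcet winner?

B

With single-peaked preferences on a line, the Condorcet winner is the candidate closest to the median voter.
The median voter (position 9) is closest to B at 8.
Check: B vs A — voters closer to B: 6 of 9.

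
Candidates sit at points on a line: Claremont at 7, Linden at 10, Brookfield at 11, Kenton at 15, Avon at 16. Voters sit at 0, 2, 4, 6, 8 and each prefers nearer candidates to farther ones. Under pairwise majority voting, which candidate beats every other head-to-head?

Claremont

With single-peaked preferences on a line, the Condorcet winner is the candidate closest to the median voter.
The median voter (position 4) is closest to Claremont at 7.
Check: Claremont vs Kenton — voters closer to Claremont: 5 of 5.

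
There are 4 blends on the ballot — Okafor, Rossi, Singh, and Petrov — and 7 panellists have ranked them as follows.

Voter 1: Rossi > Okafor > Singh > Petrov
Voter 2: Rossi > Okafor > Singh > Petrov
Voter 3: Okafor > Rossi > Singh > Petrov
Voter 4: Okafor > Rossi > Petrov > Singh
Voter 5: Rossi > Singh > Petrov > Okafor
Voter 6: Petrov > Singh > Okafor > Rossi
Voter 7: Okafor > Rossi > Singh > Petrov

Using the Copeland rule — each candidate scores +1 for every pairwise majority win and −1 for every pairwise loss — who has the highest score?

Pairwise results:
  Okafor vs Rossi: Okafor wins 4–3.
  Okafor vs Singh: Okafor wins 5–2.
  Okafor vs Petrov: Okafor wins 5–2.
  Rossi vs Singh: Rossi wins 6–1.
  Rossi vs Petrov: Rossi wins 6–1.
  Singh vs Petrov: Singh wins 5–2.
Copeland scores (wins − losses):
  Okafor: 3 − 0 = 3
  Rossi: 2 − 1 = 1
  Singh: 1 − 2 = -1
  Petrov: 0 − 3 = -3
Okafor has the best Copeland score.

Okafor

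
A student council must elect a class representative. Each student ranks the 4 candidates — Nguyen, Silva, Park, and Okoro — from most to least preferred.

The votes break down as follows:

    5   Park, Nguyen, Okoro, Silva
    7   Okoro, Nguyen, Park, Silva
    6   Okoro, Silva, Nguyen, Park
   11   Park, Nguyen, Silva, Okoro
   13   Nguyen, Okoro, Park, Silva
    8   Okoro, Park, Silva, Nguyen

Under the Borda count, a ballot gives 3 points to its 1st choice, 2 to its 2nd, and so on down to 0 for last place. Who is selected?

Okoro

Borda scores:
  Nguyen: 5·2 + 7·2 + 6·1 + 11·2 + 13·3 + 8·0 = 91
  Silva: 5·0 + 7·0 + 6·2 + 11·1 + 13·0 + 8·1 = 31
  Park: 5·3 + 7·1 + 6·0 + 11·3 + 13·1 + 8·2 = 84
  Okoro: 5·1 + 7·3 + 6·3 + 11·0 + 13·2 + 8·3 = 94
Okoro has the highest total.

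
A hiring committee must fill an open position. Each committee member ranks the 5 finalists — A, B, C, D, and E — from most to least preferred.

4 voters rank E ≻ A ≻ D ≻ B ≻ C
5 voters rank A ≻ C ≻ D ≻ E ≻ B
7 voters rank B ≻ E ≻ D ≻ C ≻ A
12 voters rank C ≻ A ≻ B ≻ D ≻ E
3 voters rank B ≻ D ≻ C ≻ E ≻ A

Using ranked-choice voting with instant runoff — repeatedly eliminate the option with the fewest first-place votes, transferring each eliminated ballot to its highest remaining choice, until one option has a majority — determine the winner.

Round 1: C 12, B 10, A 5, E 4, D 0. D has the fewest and is eliminated.
Round 2: C 12, B 10, A 5, E 4. E has the fewest and is eliminated.
Round 3: C 12, B 10, A 9. A has the fewest and is eliminated.
Round 4: C 17, B 14. C has a majority.

C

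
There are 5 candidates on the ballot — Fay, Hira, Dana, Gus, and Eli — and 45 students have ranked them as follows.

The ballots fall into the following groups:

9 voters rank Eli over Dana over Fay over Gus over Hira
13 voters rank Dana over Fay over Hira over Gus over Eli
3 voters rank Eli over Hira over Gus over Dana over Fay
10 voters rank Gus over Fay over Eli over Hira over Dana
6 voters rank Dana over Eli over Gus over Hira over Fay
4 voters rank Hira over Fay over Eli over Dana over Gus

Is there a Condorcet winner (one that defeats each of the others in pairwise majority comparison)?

Head-to-head results (45 voters total):
Fay vs Hira: Fay wins 32–13.
Fay vs Dana: Dana wins 31–14.
Fay vs Gus: Fay wins 26–19.
Fay vs Eli: Fay wins 27–18.
Hira vs Dana: Dana wins 28–17.
Hira vs Gus: Gus wins 25–20.
Hira vs Eli: Eli wins 28–17.
Dana vs Gus: Dana wins 32–13.
Dana vs Eli: Eli wins 26–19.
Gus vs Eli: Gus wins 23–22.
No candidate beats all others: Fay beats Eli beats Dana beats Fay, a majority cycle.

No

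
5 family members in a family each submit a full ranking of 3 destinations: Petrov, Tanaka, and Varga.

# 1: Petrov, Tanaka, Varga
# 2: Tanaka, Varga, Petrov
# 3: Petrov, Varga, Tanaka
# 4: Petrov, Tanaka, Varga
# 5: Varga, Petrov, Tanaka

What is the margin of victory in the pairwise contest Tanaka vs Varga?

Ballots ranking Tanaka above Varga: 3.
Ballots ranking Varga above Tanaka: 2.
Tanaka wins 3–2, a margin of 1.

1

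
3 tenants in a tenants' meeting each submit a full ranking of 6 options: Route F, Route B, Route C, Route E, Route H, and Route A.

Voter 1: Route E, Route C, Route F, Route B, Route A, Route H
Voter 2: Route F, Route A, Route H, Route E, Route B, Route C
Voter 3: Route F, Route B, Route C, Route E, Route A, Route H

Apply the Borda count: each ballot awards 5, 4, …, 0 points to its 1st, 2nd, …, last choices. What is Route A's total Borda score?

6

Borda scores:
  Route F: 3 + 5 + 5 = 13
  Route B: 2 + 1 + 4 = 7
  Route C: 4 + 0 + 3 = 7
  Route E: 5 + 2 + 2 = 9
  Route H: 0 + 3 + 0 = 3
  Route A: 1 + 4 + 1 = 6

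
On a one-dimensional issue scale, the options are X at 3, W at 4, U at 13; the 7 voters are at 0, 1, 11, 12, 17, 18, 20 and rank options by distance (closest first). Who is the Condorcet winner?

U

With single-peaked preferences on a line, the Condorcet winner is the candidate closest to the median voter.
The median voter (position 12) is closest to U at 13.
Check: U vs X — voters closer to U: 5 of 7.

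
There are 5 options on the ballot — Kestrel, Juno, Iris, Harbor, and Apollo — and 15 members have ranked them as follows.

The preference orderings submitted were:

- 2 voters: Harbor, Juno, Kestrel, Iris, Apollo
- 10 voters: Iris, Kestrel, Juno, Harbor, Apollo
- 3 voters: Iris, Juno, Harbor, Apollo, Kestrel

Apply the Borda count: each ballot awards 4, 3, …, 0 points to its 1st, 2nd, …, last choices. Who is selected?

Borda scores:
  Kestrel: 2·2 + 10·3 + 3·0 = 34
  Juno: 2·3 + 10·2 + 3·3 = 35
  Iris: 2·1 + 10·4 + 3·4 = 54
  Harbor: 2·4 + 10·1 + 3·2 = 24
  Apollo: 2·0 + 10·0 + 3·1 = 3
Iris has the highest total.

Iris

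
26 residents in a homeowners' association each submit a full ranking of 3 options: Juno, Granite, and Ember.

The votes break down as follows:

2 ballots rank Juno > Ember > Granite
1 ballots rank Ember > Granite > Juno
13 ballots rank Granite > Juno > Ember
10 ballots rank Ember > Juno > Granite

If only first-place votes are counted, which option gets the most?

Granite

First-place vote totals:
  Juno: 2
  Granite: 13
  Ember: 11
Granite has the most first-place votes.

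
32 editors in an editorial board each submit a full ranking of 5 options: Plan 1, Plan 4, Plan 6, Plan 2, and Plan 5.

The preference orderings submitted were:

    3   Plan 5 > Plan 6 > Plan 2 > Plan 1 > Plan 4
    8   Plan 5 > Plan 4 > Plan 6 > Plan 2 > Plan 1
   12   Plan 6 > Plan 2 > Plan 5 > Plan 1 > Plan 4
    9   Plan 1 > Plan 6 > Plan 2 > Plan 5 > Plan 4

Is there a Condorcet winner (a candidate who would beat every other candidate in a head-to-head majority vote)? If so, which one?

Plan 6

Head-to-head results (32 voters total):
Plan 1 vs Plan 4: Plan 1 wins 24–8.
Plan 1 vs Plan 6: Plan 6 wins 23–9.
Plan 1 vs Plan 2: Plan 2 wins 23–9.
Plan 1 vs Plan 5: Plan 5 wins 23–9.
Plan 4 vs Plan 6: Plan 6 wins 24–8.
Plan 4 vs Plan 2: Plan 2 wins 24–8.
Plan 4 vs Plan 5: Plan 5 wins 32–0.
Plan 6 vs Plan 2: Plan 6 wins 32–0.
Plan 6 vs Plan 5: Plan 6 wins 21–11.
Plan 2 vs Plan 5: Plan 2 wins 21–11.
Plan 6 beats each rival — Plan 1 (23–9), Plan 4 (24–8), Plan 2 (32–0), Plan 5 (21–11) — so Plan 6 is the Condorcet winner.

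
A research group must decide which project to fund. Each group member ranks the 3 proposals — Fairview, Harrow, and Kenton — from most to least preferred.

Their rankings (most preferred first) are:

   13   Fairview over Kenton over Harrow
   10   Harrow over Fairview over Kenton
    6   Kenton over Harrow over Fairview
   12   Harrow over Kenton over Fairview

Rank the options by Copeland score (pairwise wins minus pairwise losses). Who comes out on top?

Harrow

Pairwise results:
  Fairview vs Harrow: Harrow wins 28–13.
  Fairview vs Kenton: Fairview wins 23–18.
  Harrow vs Kenton: Harrow wins 22–19.
Copeland scores (wins − losses):
  Fairview: 1 − 1 = 0
  Harrow: 2 − 0 = 2
  Kenton: 0 − 2 = -2
Harrow has the best Copeland score.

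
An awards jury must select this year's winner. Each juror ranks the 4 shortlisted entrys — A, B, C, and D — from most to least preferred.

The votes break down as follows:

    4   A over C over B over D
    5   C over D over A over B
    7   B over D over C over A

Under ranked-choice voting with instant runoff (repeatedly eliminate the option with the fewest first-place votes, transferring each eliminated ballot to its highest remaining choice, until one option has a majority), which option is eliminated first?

D

Round 1: B 7, C 5, A 4, D 0. D has the fewest and is eliminated.
Round 2: B 7, C 5, A 4. A has the fewest and is eliminated.
Round 3: C 9, B 7. C has a majority.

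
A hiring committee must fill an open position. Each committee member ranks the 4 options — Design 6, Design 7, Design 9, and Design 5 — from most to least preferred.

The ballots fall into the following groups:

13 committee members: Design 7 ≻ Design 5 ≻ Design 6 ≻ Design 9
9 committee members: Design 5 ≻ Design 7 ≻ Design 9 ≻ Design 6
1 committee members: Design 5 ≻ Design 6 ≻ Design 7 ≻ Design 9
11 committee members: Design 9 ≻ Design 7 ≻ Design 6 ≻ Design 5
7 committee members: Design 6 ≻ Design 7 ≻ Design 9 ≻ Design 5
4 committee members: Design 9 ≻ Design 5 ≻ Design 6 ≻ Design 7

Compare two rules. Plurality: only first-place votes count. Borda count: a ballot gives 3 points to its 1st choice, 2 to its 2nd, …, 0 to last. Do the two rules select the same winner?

Plurality first-place counts: Design 6 7, Design 7 13, Design 9 15, Design 5 10 → Design 9.
Borda totals: Design 6 51, Design 7 94, Design 9 61, Design 5 64 → Design 7.
The two rules disagree: plurality picks Design 9, Borda picks Design 7.

No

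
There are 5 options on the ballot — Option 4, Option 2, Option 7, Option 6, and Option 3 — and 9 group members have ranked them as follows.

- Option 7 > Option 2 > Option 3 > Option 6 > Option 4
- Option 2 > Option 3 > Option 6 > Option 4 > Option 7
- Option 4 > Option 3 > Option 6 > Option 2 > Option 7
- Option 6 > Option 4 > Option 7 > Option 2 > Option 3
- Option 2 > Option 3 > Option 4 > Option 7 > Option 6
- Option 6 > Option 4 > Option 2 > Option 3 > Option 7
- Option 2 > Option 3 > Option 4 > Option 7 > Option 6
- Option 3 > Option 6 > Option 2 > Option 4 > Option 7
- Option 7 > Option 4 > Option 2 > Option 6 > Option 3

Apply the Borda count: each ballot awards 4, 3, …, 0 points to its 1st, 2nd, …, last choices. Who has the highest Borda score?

Option 2

Borda scores:
  Option 4: 0 + 1 + 4 + 3 + 2 + 3 + 2 + 1 + 3 = 19
  Option 2: 3 + 4 + 1 + 1 + 4 + 2 + 4 + 2 + 2 = 23
  Option 7: 4 + 0 + 0 + 2 + 1 + 0 + 1 + 0 + 4 = 12
  Option 6: 1 + 2 + 2 + 4 + 0 + 4 + 0 + 3 + 1 = 17
  Option 3: 2 + 3 + 3 + 0 + 3 + 1 + 3 + 4 + 0 = 19
Option 2 has the highest total.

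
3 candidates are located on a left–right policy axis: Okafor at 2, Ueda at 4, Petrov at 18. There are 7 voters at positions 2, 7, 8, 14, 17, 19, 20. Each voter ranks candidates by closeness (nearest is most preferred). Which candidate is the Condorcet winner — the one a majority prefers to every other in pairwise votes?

Petrov

With single-peaked preferences on a line, the Condorcet winner is the candidate closest to the median voter.
The median voter (position 14) is closest to Petrov at 18.
Check: Petrov vs Okafor — voters closer to Petrov: 4 of 7.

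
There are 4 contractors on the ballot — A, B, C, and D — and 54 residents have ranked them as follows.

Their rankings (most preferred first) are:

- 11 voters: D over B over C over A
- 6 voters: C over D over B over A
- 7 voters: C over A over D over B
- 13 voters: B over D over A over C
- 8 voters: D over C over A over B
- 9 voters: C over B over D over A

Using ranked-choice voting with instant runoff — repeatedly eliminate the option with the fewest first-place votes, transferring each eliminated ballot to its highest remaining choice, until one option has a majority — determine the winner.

D

Round 1: C 22, D 19, B 13, A 0. A has the fewest and is eliminated.
Round 2: C 22, D 19, B 13. B has the fewest and is eliminated.
Round 3: D 32, C 22. D has a majority.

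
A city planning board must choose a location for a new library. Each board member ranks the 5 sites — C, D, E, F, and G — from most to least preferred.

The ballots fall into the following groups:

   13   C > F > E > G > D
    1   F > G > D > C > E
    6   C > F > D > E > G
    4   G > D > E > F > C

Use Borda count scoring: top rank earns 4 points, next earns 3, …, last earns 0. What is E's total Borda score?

40

Borda scores:
  C: 13·4 + 1 + 6·4 + 4·0 = 77
  D: 13·0 + 2 + 6·2 + 4·3 = 26
  E: 13·2 + 0 + 6·1 + 4·2 = 40
  F: 13·3 + 4 + 6·3 + 4·1 = 65
  G: 13·1 + 3 + 6·0 + 4·4 = 32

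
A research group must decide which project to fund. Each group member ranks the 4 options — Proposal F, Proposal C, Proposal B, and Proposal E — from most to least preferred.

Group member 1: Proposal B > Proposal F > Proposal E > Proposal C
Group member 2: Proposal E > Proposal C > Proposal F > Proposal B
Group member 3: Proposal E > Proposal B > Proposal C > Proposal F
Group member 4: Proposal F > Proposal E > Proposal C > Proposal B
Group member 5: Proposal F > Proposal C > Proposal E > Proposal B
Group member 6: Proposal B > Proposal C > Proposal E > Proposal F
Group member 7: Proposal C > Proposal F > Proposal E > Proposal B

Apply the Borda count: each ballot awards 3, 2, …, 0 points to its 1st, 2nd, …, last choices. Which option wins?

Proposal E

Borda scores:
  Proposal F: 2 + 1 + 0 + 3 + 3 + 0 + 2 = 11
  Proposal C: 0 + 2 + 1 + 1 + 2 + 2 + 3 = 11
  Proposal B: 3 + 0 + 2 + 0 + 0 + 3 + 0 = 8
  Proposal E: 1 + 3 + 3 + 2 + 1 + 1 + 1 = 12
Proposal E has the highest total.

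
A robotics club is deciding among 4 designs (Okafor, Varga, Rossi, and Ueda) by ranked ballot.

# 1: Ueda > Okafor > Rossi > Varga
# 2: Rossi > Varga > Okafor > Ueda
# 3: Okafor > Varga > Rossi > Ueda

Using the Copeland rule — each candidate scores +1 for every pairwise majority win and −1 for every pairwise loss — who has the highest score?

Okafor

Pairwise results:
  Okafor vs Varga: Okafor wins 2–1.
  Okafor vs Rossi: Okafor wins 2–1.
  Okafor vs Ueda: Okafor wins 2–1.
  Varga vs Rossi: Rossi wins 2–1.
  Varga vs Ueda: Varga wins 2–1.
  Rossi vs Ueda: Rossi wins 2–1.
Copeland scores (wins − losses):
  Okafor: 3 − 0 = 3
  Varga: 1 − 2 = -1
  Rossi: 2 − 1 = 1
  Ueda: 0 − 3 = -3
Okafor has the best Copeland score.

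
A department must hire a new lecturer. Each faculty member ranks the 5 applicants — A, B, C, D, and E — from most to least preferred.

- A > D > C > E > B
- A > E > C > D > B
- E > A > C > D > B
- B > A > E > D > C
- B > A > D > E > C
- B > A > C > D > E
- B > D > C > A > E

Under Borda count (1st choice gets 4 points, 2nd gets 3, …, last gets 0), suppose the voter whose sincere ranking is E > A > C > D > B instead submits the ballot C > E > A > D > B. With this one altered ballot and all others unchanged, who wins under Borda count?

A

Borda totals with the altered ballot: A 20, B 16, C 12, D 12, E 10.
The winner is unchanged: still A.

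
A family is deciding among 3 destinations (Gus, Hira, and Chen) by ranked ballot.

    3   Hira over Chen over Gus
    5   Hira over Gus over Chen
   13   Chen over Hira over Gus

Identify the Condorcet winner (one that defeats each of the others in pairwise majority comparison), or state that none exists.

Head-to-head results (21 voters total):
Gus vs Hira: Hira wins 21–0.
Gus vs Chen: Chen wins 16–5.
Hira vs Chen: Chen wins 13–8.
Chen beats each rival — Gus (16–5), Hira (13–8) — so Chen is the Condorcet winner.

Chen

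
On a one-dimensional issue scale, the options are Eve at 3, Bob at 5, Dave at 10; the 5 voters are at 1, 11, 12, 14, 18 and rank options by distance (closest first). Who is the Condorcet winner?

Dave

With single-peaked preferences on a line, the Condorcet winner is the candidate closest to the median voter.
The median voter (position 12) is closest to Dave at 10.
Check: Dave vs Eve — voters closer to Dave: 4 of 5.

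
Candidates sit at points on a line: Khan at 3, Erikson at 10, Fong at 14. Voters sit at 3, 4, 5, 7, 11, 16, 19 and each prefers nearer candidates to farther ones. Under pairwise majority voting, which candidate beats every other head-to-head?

With single-peaked preferences on a line, the Condorcet winner is the candidate closest to the median voter.
The median voter (position 7) is closest to Erikson at 10.
Check: Erikson vs Khan — voters closer to Erikson: 4 of 7.

Erikson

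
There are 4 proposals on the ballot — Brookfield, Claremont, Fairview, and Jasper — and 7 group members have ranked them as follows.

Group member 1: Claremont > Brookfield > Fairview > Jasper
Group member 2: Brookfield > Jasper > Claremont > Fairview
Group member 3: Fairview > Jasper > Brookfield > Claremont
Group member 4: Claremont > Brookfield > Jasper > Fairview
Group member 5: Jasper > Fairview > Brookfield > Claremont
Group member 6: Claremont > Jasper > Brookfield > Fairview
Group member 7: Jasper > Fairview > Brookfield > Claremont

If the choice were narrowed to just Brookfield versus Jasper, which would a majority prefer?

Jasper

Ballots ranking Brookfield above Jasper: 3.
Ballots ranking Jasper above Brookfield: 4.
Jasper wins the head-to-head, 4–3.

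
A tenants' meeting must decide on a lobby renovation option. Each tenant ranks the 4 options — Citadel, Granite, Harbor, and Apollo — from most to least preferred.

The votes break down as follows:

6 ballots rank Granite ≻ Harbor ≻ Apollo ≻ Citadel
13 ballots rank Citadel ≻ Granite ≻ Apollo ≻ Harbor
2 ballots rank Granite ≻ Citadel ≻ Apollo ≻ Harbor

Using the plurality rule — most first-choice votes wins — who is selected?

Citadel

First-place vote totals:
  Citadel: 13
  Granite: 8
  Harbor: 0
  Apollo: 0
Citadel has the most first-place votes.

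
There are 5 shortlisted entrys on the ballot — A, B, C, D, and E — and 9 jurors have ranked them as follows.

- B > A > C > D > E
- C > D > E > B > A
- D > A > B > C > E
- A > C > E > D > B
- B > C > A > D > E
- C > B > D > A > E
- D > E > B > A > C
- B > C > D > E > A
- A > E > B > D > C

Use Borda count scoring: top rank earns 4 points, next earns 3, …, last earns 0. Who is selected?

Borda scores:
  A: 3 + 0 + 3 + 4 + 2 + 1 + 1 + 0 + 4 = 18
  B: 4 + 1 + 2 + 0 + 4 + 3 + 2 + 4 + 2 = 22
  C: 2 + 4 + 1 + 3 + 3 + 4 + 0 + 3 + 0 = 20
  D: 1 + 3 + 4 + 1 + 1 + 2 + 4 + 2 + 1 = 19
  E: 0 + 2 + 0 + 2 + 0 + 0 + 3 + 1 + 3 = 11
B has the highest total.

B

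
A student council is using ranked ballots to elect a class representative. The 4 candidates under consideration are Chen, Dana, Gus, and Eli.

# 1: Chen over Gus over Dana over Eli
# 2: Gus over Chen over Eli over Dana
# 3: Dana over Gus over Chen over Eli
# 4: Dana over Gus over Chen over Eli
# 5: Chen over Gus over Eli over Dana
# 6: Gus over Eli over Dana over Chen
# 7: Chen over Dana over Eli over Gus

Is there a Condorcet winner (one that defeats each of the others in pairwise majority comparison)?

Yes

Head-to-head results (7 voters total):
Chen vs Dana: Chen wins 4–3.
Chen vs Gus: Gus wins 4–3.
Chen vs Eli: Chen wins 6–1.
Dana vs Gus: Gus wins 4–3.
Dana vs Eli: Dana wins 4–3.
Gus vs Eli: Gus wins 6–1.
Gus beats each rival — Chen (4–3), Dana (4–3), Eli (6–1) — so Gus is the Condorcet winner.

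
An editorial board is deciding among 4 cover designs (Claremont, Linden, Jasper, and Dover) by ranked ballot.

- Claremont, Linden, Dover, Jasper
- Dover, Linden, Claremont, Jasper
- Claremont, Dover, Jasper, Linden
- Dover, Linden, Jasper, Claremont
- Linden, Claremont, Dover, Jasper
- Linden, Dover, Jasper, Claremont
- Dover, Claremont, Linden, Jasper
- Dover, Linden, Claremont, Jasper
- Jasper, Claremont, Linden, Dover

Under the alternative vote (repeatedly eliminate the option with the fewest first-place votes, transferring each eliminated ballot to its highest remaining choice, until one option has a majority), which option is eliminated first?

Jasper

Round 1: Dover 4, Claremont 2, Linden 2, Jasper 1. Jasper has the fewest and is eliminated.
Round 2: Dover 4, Claremont 3, Linden 2. Linden has the fewest and is eliminated.
Round 3: Dover 5, Claremont 4. Dover has a majority.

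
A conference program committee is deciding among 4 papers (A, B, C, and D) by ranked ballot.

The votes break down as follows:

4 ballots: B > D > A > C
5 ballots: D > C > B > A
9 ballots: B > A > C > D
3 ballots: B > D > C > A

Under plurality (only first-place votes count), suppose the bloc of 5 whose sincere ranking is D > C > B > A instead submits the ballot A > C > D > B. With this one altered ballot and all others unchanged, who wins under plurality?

First-place totals with the altered ballot: A 5, B 16, C 0, D 0.
The winner is unchanged: still B.

B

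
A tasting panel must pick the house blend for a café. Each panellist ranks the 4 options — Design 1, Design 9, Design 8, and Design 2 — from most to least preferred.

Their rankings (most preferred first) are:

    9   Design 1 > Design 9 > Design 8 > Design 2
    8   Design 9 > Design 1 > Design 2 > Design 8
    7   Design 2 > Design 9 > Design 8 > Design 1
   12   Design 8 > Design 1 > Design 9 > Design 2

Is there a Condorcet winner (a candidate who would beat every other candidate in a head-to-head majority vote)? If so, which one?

None — there is no Condorcet winner

Head-to-head results (36 voters total):
Design 1 vs Design 9: Design 1 wins 21–15.
Design 1 vs Design 8: Design 8 wins 19–17.
Design 1 vs Design 2: Design 1 wins 29–7.
Design 9 vs Design 8: Design 9 wins 24–12.
Design 9 vs Design 2: Design 9 wins 29–7.
Design 8 vs Design 2: Design 8 wins 21–15.
No candidate beats all others: Design 1 beats Design 9 beats Design 8 beats Design 1, a majority cycle.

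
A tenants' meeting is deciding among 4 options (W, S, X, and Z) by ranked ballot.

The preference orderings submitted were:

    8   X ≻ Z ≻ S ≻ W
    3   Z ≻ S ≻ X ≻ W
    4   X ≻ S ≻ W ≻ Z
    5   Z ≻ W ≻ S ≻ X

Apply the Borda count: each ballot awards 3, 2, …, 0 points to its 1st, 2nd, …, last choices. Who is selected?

Z

Borda scores:
  W: 8·0 + 3·0 + 4·1 + 5·2 = 14
  S: 8·1 + 3·2 + 4·2 + 5·1 = 27
  X: 8·3 + 3·1 + 4·3 + 5·0 = 39
  Z: 8·2 + 3·3 + 4·0 + 5·3 = 40
Z has the highest total.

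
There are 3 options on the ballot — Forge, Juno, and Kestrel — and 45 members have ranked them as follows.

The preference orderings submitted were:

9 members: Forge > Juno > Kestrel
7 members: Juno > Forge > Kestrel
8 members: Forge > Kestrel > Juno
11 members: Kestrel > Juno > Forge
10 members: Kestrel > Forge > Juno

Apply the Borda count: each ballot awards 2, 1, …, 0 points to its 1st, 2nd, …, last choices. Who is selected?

Forge

Borda scores:
  Forge: 9·2 + 7·1 + 8·2 + 11·0 + 10·1 = 51
  Juno: 9·1 + 7·2 + 8·0 + 11·1 + 10·0 = 34
  Kestrel: 9·0 + 7·0 + 8·1 + 11·2 + 10·2 = 50
Forge has the highest total.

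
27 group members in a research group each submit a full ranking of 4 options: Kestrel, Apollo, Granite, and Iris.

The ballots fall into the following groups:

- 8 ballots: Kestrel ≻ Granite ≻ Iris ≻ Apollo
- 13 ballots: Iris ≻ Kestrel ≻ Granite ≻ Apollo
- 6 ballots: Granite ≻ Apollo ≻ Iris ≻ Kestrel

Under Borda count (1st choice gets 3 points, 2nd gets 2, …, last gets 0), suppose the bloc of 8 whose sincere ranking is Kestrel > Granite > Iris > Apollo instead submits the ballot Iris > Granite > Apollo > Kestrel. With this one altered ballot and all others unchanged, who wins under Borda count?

Borda totals with the altered ballot: Kestrel 26, Apollo 20, Granite 47, Iris 69.
The winner is unchanged: still Iris.

Iris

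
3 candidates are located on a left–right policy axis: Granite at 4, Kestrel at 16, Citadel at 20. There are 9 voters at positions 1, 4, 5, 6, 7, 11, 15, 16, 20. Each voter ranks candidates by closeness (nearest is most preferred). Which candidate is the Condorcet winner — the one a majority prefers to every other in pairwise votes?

Granite

With single-peaked preferences on a line, the Condorcet winner is the candidate closest to the median voter.
The median voter (position 7) is closest to Granite at 4.
Check: Granite vs Kestrel — voters closer to Granite: 5 of 9.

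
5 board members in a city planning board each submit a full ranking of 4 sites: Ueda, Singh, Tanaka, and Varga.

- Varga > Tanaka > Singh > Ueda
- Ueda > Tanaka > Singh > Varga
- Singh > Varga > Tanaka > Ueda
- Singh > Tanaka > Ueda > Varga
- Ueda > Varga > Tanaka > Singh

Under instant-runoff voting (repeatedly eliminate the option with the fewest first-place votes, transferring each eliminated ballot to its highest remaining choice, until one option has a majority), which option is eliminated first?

Tanaka

Round 1: Ueda 2, Singh 2, Varga 1, Tanaka 0. Tanaka has the fewest and is eliminated.
Round 2: Ueda 2, Singh 2, Varga 1. Varga has the fewest and is eliminated.
Round 3: Singh 3, Ueda 2. Singh has a majority.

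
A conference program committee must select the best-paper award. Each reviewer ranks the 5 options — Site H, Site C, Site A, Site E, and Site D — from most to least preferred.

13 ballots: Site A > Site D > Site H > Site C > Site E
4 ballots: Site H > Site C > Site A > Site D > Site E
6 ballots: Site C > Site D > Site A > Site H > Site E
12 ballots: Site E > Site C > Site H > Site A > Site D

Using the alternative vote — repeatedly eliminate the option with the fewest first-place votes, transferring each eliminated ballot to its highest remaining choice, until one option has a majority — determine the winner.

Round 1: Site A 13, Site E 12, Site C 6, Site H 4, Site D 0. Site D has the fewest and is eliminated.
Round 2: Site A 13, Site E 12, Site C 6, Site H 4. Site H has the fewest and is eliminated.
Round 3: Site A 13, Site E 12, Site C 10. Site C has the fewest and is eliminated.
Round 4: Site A 23, Site E 12. Site A has a majority.

Site A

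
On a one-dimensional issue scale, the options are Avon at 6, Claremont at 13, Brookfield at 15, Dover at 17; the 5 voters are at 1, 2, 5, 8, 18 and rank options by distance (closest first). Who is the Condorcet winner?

With single-peaked preferences on a line, the Condorcet winner is the candidate closest to the median voter.
The median voter (position 5) is closest to Avon at 6.
Check: Avon vs Claremont — voters closer to Avon: 4 of 5.

Avon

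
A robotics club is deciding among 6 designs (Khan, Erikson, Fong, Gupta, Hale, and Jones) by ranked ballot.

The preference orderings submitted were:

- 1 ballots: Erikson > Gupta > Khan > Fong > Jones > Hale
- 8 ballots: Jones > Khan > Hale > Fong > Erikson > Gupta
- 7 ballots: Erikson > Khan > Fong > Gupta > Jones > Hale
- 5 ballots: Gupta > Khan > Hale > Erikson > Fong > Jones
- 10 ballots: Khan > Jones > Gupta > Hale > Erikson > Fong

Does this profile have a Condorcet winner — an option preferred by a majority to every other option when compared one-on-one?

Head-to-head results (31 voters total):
Khan vs Erikson: Khan wins 23–8.
Khan vs Fong: Khan wins 31–0.
Khan vs Gupta: Khan wins 25–6.
Khan vs Hale: Khan wins 31–0.
Khan vs Jones: Khan wins 23–8.
Erikson vs Fong: Erikson wins 23–8.
Erikson vs Gupta: Erikson wins 16–15.
Erikson vs Hale: Hale wins 23–8.
Erikson vs Jones: Jones wins 18–13.
Fong vs Gupta: Gupta wins 16–15.
Fong vs Hale: Hale wins 23–8.
Fong vs Jones: Jones wins 18–13.
Gupta vs Hale: Gupta wins 23–8.
Gupta vs Jones: Jones wins 18–13.
Hale vs Jones: Jones wins 26–5.
Khan beats each rival — Erikson (23–8), Fong (31–0), Gupta (25–6), Hale (31–0), Jones (23–8) — so Khan is the Condorcet winner.

Yes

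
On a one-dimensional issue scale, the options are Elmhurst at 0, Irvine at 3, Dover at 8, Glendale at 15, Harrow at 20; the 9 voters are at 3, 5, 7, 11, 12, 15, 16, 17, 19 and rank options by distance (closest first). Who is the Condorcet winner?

Glendale

With single-peaked preferences on a line, the Condorcet winner is the candidate closest to the median voter.
The median voter (position 12) is closest to Glendale at 15.
Check: Glendale vs Elmhurst — voters closer to Glendale: 6 of 9.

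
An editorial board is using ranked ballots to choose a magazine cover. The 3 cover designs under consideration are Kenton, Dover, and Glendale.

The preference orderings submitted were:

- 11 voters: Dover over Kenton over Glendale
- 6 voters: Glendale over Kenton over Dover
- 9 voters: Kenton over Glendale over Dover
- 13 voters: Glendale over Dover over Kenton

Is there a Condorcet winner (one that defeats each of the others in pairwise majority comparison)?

Head-to-head results (39 voters total):
Kenton vs Dover: Dover wins 24–15.
Kenton vs Glendale: Kenton wins 20–19.
Dover vs Glendale: Glendale wins 28–11.
No candidate beats all others: Kenton beats Glendale beats Dover beats Kenton, a majority cycle.

No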